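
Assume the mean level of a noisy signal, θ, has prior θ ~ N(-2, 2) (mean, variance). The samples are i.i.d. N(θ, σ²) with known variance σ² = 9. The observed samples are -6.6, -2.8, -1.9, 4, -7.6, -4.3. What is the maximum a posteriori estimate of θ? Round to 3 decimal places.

θ̂_MAP = -2.686

n = 6; x̄ = ((-6.6) + (-2.8) + (-1.9) + 4 + (-7.6) + (-4.3))/6 = -19.2/6 = -3.2.
For a Normal prior and Normal likelihood with known variance, the posterior is Normal; its mode equals its mean, the precision-weighted average.
Prior precision 1/σ₀² = 1/2 = 0.5; data precision n/σ² = 6/9 = 2/3.
θ̂ = (0.5·(-2) + (2/3)·(-3.2)) / (0.5 + 2/3) = (-47/15)/(7/6) = -94/35 ≈ -2.686.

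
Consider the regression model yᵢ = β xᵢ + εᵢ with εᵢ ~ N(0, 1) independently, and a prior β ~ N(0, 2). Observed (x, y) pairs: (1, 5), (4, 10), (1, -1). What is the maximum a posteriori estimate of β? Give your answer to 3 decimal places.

log p(β | y) = −Σ(yᵢ − βxᵢ)²/(2·1) − β²/(2·2) + const.
Setting the derivative to zero: Σxᵢ(yᵢ − βxᵢ)/1 − β/2 = 0, so β = Σxᵢyᵢ / (Σxᵢ² + σ²/τ²).
Σxᵢyᵢ = 1·5 + 4·10 + 1·(-1) = 44; Σxᵢ² = 18; σ²/τ² = 0.5.
β̂_MAP = 44 / (18 + 0.5) = 44/18.5 ≈ 2.378.

β̂_MAP = 2.378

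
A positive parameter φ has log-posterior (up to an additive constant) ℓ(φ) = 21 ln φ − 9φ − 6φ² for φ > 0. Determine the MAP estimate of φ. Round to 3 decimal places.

φ̂_MAP = 1.000

ℓ'(φ) = 21/φ − 9 − 12φ. Setting this to zero and multiplying by φ: 12φ² + 9φ − 21 = 0.
φ = (−9 + √(9² + 4·12·21)) / (2·12) = (−9 + √1089) / 24 = (−9 + 33)/24 = 1.
ℓ''(φ) = −21/φ² − 12 < 0, confirming a maximum.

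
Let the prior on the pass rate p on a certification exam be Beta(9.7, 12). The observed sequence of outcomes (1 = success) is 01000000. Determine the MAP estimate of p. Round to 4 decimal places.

p̂_MAP = 0.3502

Prior: Beta(9.7, 12).
Data: 1 success in 8 trials (from the sequence). The binomial likelihood contributes p(1−p)^7, so the posterior is Beta(9.7+1, 12+7) = Beta(10.7, 19).
For Beta(a, b) with a, b > 1 the mode is (a−1)/(a+b−2) = 9.7/27.7 ≈ 0.3502.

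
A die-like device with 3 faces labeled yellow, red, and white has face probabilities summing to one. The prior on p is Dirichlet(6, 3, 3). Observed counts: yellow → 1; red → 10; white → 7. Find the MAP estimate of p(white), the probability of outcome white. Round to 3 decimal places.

MAP estimate of p(white) = 0.333

The posterior is Dirichlet(αᵢ + nᵢ) = Dirichlet(7, 13, 10).
For a Dirichlet(a₁,…,a_K) with all aᵢ > 1, the mode has j-th component (aⱼ − 1)/(Σaᵢ − K).
Here Σaᵢ = 30 and K = 3, so p(white) = (10 − 1)/(30 − 3) = 9/27 ≈ 0.333.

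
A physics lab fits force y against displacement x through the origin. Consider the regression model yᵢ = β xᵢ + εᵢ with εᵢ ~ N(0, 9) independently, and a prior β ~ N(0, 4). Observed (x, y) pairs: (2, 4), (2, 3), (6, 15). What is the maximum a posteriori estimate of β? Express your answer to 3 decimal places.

log p(β | y) = −Σ(yᵢ − βxᵢ)²/(2·9) − β²/(2·4) + const.
Setting the derivative to zero: Σxᵢ(yᵢ − βxᵢ)/9 − β/4 = 0, so β = Σxᵢyᵢ / (Σxᵢ² + σ²/τ²).
Σxᵢyᵢ = 2·4 + 2·3 + 6·15 = 104; Σxᵢ² = 44; σ²/τ² = 2.25.
β̂_MAP = 104 / (44 + 2.25) = 104/46.25 ≈ 2.249.

β̂_MAP = 2.249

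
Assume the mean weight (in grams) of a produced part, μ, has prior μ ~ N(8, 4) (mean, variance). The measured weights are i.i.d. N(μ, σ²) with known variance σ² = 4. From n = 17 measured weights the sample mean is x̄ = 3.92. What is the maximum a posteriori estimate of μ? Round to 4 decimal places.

n = 17, x̄ = 3.92.
For a Normal prior and Normal likelihood with known variance, the posterior is Normal; its mode equals its mean, the precision-weighted average.
Prior precision 1/σ₀² = 1/4 = 0.25; data precision n/σ² = 17/4 = 4.25.
μ̂ = (0.25·8 + 4.25·3.92) / (0.25 + 4.25) = 18.66/4.5 = 311/75 ≈ 4.1467.

μ̂_MAP = 4.1467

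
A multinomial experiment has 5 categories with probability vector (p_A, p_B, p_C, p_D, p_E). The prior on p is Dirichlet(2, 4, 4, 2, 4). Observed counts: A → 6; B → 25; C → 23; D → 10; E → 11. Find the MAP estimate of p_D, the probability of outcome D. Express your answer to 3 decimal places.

The posterior is Dirichlet(αᵢ + nᵢ) = Dirichlet(8, 29, 27, 12, 15).
For a Dirichlet(a₁,…,a_K) with all aᵢ > 1, the mode has j-th component (aⱼ − 1)/(Σaᵢ − K).
Here Σaᵢ = 91 and K = 5, so p_D = (12 − 1)/(91 − 5) = 11/86 ≈ 0.128.

MAP estimate of p_D = 0.128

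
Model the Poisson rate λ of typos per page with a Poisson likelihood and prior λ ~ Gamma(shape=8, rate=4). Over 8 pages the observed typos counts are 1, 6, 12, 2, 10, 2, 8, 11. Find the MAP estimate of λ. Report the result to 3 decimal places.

λ̂_MAP = 4.917

Σxᵢ = 1+6+12+2+10+2+8+11 = 52, with n = 8.
Posterior ∝ λ^7e^(−4λ) · λ^52e^(−8λ) = λ^59e^(−12λ), i.e. Gamma(shape=60, rate=12).
The mode of a Gamma(a, b) with a ≥ 1 (shape–rate) is (a−1)/b = 59/12 ≈ 4.917.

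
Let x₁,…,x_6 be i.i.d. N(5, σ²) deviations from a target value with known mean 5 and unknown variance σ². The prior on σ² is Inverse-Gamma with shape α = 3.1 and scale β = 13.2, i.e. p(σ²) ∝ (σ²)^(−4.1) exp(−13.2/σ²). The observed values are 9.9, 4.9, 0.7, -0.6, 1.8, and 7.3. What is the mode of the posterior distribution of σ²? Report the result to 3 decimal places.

σ̂²_MAP = 8.155

Sum of squared deviations about the known mean: SS = (9.9−5)² + (4.9−5)² + (0.7−5)² + (-0.6−5)² + (1.8−5)² + (7.3−5)² = 89.4.
The Normal likelihood contributes (σ²)^(−n/2) exp(−SS/(2σ²)), so the posterior is Inverse-Gamma(α + n/2, β + SS/2) = Inverse-Gamma(6.1, 57.9).
The mode of Inverse-Gamma(a, b) is b/(a+1) = 57.9/7.1 ≈ 8.155.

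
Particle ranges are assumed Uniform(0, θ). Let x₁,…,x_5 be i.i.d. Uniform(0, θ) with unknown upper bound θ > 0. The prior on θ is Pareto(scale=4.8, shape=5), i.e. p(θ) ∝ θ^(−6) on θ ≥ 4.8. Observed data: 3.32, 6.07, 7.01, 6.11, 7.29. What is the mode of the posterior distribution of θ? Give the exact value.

The Uniform(0, θ) likelihood is θ^(−n) for θ ≥ max(xᵢ), zero otherwise. Here max(xᵢ) = 7.29.
Posterior ∝ θ^(−6) · θ^(−5) = θ^(−11) on θ ≥ max(4.8, 7.29) = 7.29.
This density is strictly decreasing in θ, so the posterior mode lies at the lower boundary of the support.

θ̂_MAP = 7.29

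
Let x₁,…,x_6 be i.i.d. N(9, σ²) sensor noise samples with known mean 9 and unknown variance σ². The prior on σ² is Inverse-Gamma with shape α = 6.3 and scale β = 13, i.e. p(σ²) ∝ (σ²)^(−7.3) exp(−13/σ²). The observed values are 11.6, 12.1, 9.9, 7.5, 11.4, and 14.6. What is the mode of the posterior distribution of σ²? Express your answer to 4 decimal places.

Sum of squared deviations about the known mean: SS = (11.6−9)² + (12.1−9)² + (9.9−9)² + (7.5−9)² + (11.4−9)² + (14.6−9)² = 56.55.
The Normal likelihood contributes (σ²)^(−n/2) exp(−SS/(2σ²)), so the posterior is Inverse-Gamma(α + n/2, β + SS/2) = Inverse-Gamma(9.3, 41.275).
The mode of Inverse-Gamma(a, b) is b/(a+1) = 41.275/10.3 ≈ 4.0073.

σ̂²_MAP = 4.0073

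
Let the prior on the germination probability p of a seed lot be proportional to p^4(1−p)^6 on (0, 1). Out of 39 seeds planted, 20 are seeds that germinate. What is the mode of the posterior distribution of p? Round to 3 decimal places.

The prior density ∝ p^4(1−p)^6 is the kernel of Beta(5, 7).
Data: 20 successes in 39 trials. The binomial likelihood contributes p^20(1−p)^19, so the posterior is Beta(5+20, 7+19) = Beta(25, 26).
For Beta(a, b) with a, b > 1 the mode is (a−1)/(a+b−2) = 24/49 ≈ 0.490.

p̂_MAP = 0.490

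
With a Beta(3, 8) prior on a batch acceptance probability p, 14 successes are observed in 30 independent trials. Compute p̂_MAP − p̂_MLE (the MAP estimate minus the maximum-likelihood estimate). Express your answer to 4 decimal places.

MAP − MLE = -0.0564

Posterior is Beta(17, 24); MAP = (17−1)/(41−2) = 16/39 ≈ 0.41026.
MLE ignores the prior: p̂_MLE = k/n = 14/30 ≈ 0.46667.
Difference = 16/39 − 14/30 = -11/195 ≈ -0.0564.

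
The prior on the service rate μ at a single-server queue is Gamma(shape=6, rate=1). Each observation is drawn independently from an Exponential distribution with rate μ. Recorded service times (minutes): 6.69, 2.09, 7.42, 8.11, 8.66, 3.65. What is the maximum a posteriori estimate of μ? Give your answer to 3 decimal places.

μ̂_MAP = 0.292

The Exponential(rate=μ) likelihood is ∝ μ^n e^(−μΣtᵢ). Here n = 6 and Σtᵢ = 6.69 + 2.09 + 7.42 + 8.11 + 8.66 + 3.65 = 36.62.
Posterior ∝ μ^5e^(−1μ) · μ^6e^(−36.62μ) = μ^11e^(−37.62μ), i.e. Gamma(12, 37.62).
Mode = (a−1)/b = 11/37.62 ≈ 0.292.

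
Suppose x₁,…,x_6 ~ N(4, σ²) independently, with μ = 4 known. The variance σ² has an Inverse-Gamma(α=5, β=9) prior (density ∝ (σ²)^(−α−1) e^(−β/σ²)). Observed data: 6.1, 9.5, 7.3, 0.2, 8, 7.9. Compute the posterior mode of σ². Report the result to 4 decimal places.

Sum of squared deviations about the known mean: SS = (6.1−4)² + (9.5−4)² + (7.3−4)² + (0.2−4)² + (8−4)² + (7.9−4)² = 91.2.
The Normal likelihood contributes (σ²)^(−n/2) exp(−SS/(2σ²)), so the posterior is Inverse-Gamma(α + n/2, β + SS/2) = Inverse-Gamma(8, 54.6).
The mode of Inverse-Gamma(a, b) is b/(a+1) = 54.6/9 ≈ 6.0667.

σ̂²_MAP = 6.0667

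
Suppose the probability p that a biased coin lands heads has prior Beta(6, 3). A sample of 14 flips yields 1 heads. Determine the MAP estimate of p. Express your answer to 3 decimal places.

p̂_MAP = 0.286

Prior: Beta(6, 3).
Data: 1 success in 14 trials. The binomial likelihood contributes p(1−p)^13, so the posterior is Beta(6+1, 3+13) = Beta(7, 16).
For Beta(a, b) with a, b > 1 the mode is (a−1)/(a+b−2) = 6/21 ≈ 0.286.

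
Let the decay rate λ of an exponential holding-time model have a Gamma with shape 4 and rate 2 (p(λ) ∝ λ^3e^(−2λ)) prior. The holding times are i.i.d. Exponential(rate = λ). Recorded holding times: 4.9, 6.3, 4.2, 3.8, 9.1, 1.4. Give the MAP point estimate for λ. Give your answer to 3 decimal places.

The Exponential(rate=λ) likelihood is ∝ λ^n e^(−λΣtᵢ). Here n = 6 and Σtᵢ = 4.9 + 6.3 + 4.2 + 3.8 + 9.1 + 1.4 = 29.7.
Posterior ∝ λ^3e^(−2λ) · λ^6e^(−29.7λ) = λ^9e^(−31.7λ), i.e. Gamma(10, 31.7).
Mode = (a−1)/b = 9/31.7 ≈ 0.284.

λ̂_MAP = 0.284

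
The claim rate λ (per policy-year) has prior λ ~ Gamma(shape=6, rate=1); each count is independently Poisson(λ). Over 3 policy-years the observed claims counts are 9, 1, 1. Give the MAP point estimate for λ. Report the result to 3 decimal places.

Σxᵢ = 9+1+1 = 11, with n = 3.
Posterior ∝ λ^5e^(−1λ) · λ^11e^(−3λ) = λ^16e^(−4λ), i.e. Gamma(shape=17, rate=4).
The mode of a Gamma(a, b) with a ≥ 1 (shape–rate) is (a−1)/b = 16/4 ≈ 4.000.

λ̂_MAP = 4.000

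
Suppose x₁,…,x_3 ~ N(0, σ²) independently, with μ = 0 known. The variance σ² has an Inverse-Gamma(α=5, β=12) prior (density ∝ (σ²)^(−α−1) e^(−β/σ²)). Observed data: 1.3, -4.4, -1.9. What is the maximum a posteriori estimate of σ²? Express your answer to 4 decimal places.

σ̂²_MAP = 3.2440

Sum of squared deviations about the known mean: SS = (1.3−0)² + (-4.4−0)² + (-1.9−0)² = 24.66.
The Normal likelihood contributes (σ²)^(−n/2) exp(−SS/(2σ²)), so the posterior is Inverse-Gamma(α + n/2, β + SS/2) = Inverse-Gamma(6.5, 24.33).
The mode of Inverse-Gamma(a, b) is b/(a+1) = 24.33/7.5 ≈ 3.2440.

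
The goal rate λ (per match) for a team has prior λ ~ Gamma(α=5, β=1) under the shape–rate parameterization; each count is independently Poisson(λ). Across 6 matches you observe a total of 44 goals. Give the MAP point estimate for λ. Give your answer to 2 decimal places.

Σxᵢ = 44, n = 6.
Posterior ∝ λ^4e^(−1λ) · λ^44e^(−6λ) = λ^48e^(−7λ), i.e. Gamma(shape=49, rate=7).
The mode of a Gamma(a, b) with a ≥ 1 (shape–rate) is (a−1)/b = 48/7 ≈ 6.86.

λ̂_MAP = 6.86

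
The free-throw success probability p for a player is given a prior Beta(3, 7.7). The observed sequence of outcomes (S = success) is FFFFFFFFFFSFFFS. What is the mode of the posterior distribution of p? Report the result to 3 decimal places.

p̂_MAP = 0.169

Prior: Beta(3, 7.7).
Data: 2 successes in 15 trials (from the sequence). The binomial likelihood contributes p^2(1−p)^13, so the posterior is Beta(3+2, 7.7+13) = Beta(5, 20.7).
For Beta(a, b) with a, b > 1 the mode is (a−1)/(a+b−2) = 4/23.7 ≈ 0.169.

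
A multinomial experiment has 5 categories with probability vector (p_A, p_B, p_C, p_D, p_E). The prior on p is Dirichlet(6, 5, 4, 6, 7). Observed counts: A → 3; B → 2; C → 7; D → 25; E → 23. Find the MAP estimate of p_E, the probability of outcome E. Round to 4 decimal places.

The posterior is Dirichlet(αᵢ + nᵢ) = Dirichlet(9, 7, 11, 31, 30).
For a Dirichlet(a₁,…,a_K) with all aᵢ > 1, the mode has j-th component (aⱼ − 1)/(Σaᵢ − K).
Here Σaᵢ = 88 and K = 5, so p_E = (30 − 1)/(88 − 5) = 29/83 ≈ 0.3494.

MAP estimate of p_E = 0.3494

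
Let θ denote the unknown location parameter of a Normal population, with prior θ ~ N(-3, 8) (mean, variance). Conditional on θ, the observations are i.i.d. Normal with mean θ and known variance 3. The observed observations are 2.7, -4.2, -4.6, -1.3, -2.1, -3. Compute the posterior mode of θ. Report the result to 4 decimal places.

θ̂_MAP = -2.1373

n = 6; x̄ = (2.7 + (-4.2) + (-4.6) + (-1.3) + (-2.1) + (-3))/6 = -12.5/6 = -25/12 ≈ -2.0833.
For a Normal prior and Normal likelihood with known variance, the posterior is Normal; its mode equals its mean, the precision-weighted average.
Prior precision 1/σ₀² = 1/8 = 0.125; data precision n/σ² = 6/3 = 2.
θ̂ = (0.125·(-3) + 2·(-25/12)) / (0.125 + 2) = (-109/24)/2.125 = -109/51 ≈ -2.1373.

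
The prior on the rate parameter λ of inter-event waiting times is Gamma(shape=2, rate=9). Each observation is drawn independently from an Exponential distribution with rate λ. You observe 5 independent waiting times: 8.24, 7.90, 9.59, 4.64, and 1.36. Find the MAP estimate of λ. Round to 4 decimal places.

The Exponential(rate=λ) likelihood is ∝ λ^n e^(−λΣtᵢ). Here n = 5 and Σtᵢ = 8.24 + 7.90 + 9.59 + 4.64 + 1.36 = 31.73.
Posterior ∝ λe^(−9λ) · λ^5e^(−31.73λ) = λ^6e^(−40.73λ), i.e. Gamma(7, 40.73).
Mode = (a−1)/b = 6/40.73 ≈ 0.1473.

λ̂_MAP = 0.1473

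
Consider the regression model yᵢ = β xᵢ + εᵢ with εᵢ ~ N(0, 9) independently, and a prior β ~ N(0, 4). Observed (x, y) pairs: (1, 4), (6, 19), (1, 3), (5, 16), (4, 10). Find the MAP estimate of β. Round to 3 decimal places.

log p(β | y) = −Σ(yᵢ − βxᵢ)²/(2·9) − β²/(2·4) + const.
Setting the derivative to zero: Σxᵢ(yᵢ − βxᵢ)/9 − β/4 = 0, so β = Σxᵢyᵢ / (Σxᵢ² + σ²/τ²).
Σxᵢyᵢ = 1·4 + 6·19 + 1·3 + 5·16 + 4·10 = 241; Σxᵢ² = 79; σ²/τ² = 2.25.
β̂_MAP = 241 / (79 + 2.25) = 241/81.25 ≈ 2.966.

β̂_MAP = 2.966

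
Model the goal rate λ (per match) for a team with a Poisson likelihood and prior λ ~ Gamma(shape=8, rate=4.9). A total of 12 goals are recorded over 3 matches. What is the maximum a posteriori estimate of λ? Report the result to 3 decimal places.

Σxᵢ = 12, n = 3.
Posterior ∝ λ^7e^(−4.9λ) · λ^12e^(−3λ) = λ^19e^(−7.9λ), i.e. Gamma(shape=20, rate=7.9).
The mode of a Gamma(a, b) with a ≥ 1 (shape–rate) is (a−1)/b = 19/7.9 ≈ 2.405.

λ̂_MAP = 2.405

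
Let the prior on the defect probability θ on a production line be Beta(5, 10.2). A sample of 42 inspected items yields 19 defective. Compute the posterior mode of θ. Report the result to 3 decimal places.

Prior: Beta(5, 10.2).
Data: 19 successes in 42 trials. The binomial likelihood contributes θ^19(1−θ)^23, so the posterior is Beta(5+19, 10.2+23) = Beta(24, 33.2).
For Beta(a, b) with a, b > 1 the mode is (a−1)/(a+b−2) = 23/55.2 ≈ 0.417.

θ̂_MAP = 0.417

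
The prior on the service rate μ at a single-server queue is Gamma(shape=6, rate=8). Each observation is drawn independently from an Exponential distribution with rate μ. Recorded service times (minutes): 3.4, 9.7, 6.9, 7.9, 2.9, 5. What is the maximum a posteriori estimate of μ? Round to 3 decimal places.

The Exponential(rate=μ) likelihood is ∝ μ^n e^(−μΣtᵢ). Here n = 6 and Σtᵢ = 3.4 + 9.7 + 6.9 + 7.9 + 2.9 + 5 = 35.8.
Posterior ∝ μ^5e^(−8μ) · μ^6e^(−35.8μ) = μ^11e^(−43.8μ), i.e. Gamma(12, 43.8).
Mode = (a−1)/b = 11/43.8 ≈ 0.251.

μ̂_MAP = 0.251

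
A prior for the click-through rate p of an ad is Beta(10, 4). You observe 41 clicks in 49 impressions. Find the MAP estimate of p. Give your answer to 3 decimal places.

Prior: Beta(10, 4).
Data: 41 successes in 49 trials. The binomial likelihood contributes p^41(1−p)^8, so the posterior is Beta(10+41, 4+8) = Beta(51, 12).
For Beta(a, b) with a, b > 1 the mode is (a−1)/(a+b−2) = 50/61 ≈ 0.820.

p̂_MAP = 0.820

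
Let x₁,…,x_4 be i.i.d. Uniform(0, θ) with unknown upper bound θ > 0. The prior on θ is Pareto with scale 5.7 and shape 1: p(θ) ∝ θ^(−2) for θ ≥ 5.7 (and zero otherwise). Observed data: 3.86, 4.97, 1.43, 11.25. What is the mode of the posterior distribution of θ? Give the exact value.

The Uniform(0, θ) likelihood is θ^(−n) for θ ≥ max(xᵢ), zero otherwise. Here max(xᵢ) = 11.25.
Posterior ∝ θ^(−2) · θ^(−4) = θ^(−6) on θ ≥ max(5.7, 11.25) = 11.25.
This density is strictly decreasing in θ, so the posterior mode lies at the lower boundary of the support.

θ̂_MAP = 11.25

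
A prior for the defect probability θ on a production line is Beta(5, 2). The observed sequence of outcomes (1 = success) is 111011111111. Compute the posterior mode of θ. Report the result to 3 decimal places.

Prior: Beta(5, 2).
Data: 11 successes in 12 trials (from the sequence). The binomial likelihood contributes θ^11(1−θ)^1, so the posterior is Beta(5+11, 2+1) = Beta(16, 3).
For Beta(a, b) with a, b > 1 the mode is (a−1)/(a+b−2) = 15/17 ≈ 0.882.

θ̂_MAP = 0.882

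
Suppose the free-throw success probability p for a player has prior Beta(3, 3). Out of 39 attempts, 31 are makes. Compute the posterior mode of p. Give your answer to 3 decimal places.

p̂_MAP = 0.767

Prior: Beta(3, 3).
Data: 31 successes in 39 trials. The binomial likelihood contributes p^31(1−p)^8, so the posterior is Beta(3+31, 3+8) = Beta(34, 11).
For Beta(a, b) with a, b > 1 the mode is (a−1)/(a+b−2) = 33/43 ≈ 0.767.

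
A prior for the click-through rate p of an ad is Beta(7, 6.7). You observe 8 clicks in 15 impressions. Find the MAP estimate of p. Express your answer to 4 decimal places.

Prior: Beta(7, 6.7).
Data: 8 successes in 15 trials. The binomial likelihood contributes p^8(1−p)^7, so the posterior is Beta(7+8, 6.7+7) = Beta(15, 13.7).
For Beta(a, b) with a, b > 1 the mode is (a−1)/(a+b−2) = 14/26.7 ≈ 0.5243.

p̂_MAP = 0.5243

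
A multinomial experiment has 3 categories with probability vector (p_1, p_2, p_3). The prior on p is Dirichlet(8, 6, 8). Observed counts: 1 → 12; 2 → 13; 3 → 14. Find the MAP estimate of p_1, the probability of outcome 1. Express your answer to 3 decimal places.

The posterior is Dirichlet(αᵢ + nᵢ) = Dirichlet(20, 19, 22).
For a Dirichlet(a₁,…,a_K) with all aᵢ > 1, the mode has j-th component (aⱼ − 1)/(Σaᵢ − K).
Here Σaᵢ = 61 and K = 3, so p_1 = (20 − 1)/(61 − 3) = 19/58 ≈ 0.328.

MAP estimate: 0.328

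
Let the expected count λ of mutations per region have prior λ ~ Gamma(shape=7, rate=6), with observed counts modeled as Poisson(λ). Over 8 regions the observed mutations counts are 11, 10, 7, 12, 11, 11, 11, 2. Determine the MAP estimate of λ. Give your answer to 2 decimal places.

Σxᵢ = 11+10+7+12+11+11+11+2 = 75, with n = 8.
Posterior ∝ λ^6e^(−6λ) · λ^75e^(−8λ) = λ^81e^(−14λ), i.e. Gamma(shape=82, rate=14).
The mode of a Gamma(a, b) with a ≥ 1 (shape–rate) is (a−1)/b = 81/14 ≈ 5.79.

λ̂_MAP = 5.79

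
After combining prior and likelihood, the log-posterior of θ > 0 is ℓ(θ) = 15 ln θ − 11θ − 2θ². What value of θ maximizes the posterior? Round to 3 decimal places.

ℓ'(θ) = 15/θ − 11 − 4θ. Setting this to zero and multiplying by θ: 4θ² + 11θ − 15 = 0.
θ = (−11 + √(11² + 4·4·15)) / (2·4) = (−11 + √361) / 8 = (−11 + 19)/8 = 1.
ℓ''(θ) = −15/θ² − 4 < 0, confirming a maximum.

θ̂_MAP = 1.000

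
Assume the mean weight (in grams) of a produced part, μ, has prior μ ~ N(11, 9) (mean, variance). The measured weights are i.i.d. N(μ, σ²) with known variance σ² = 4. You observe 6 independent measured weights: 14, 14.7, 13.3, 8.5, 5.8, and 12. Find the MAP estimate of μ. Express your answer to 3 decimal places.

μ̂_MAP = 11.357

n = 6; x̄ = (14 + 14.7 + 13.3 + 8.5 + 5.8 + 12)/6 = 68.3/6 = 683/60 ≈ 11.3833.
For a Normal prior and Normal likelihood with known variance, the posterior is Normal; its mode equals its mean, the precision-weighted average.
Prior precision 1/σ₀² = 1/9; data precision n/σ² = 6/4 = 1.5.
μ̂ = ((1/9)·11 + 1.5·(683/60)) / (1/9 + 1.5) = (6587/360)/(29/18) = 6587/580 ≈ 11.357.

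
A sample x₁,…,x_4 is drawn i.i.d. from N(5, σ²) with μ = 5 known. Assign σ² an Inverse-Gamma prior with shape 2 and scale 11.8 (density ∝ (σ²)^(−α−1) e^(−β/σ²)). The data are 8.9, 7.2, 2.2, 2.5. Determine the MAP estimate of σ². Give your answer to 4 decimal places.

Sum of squared deviations about the known mean: SS = (8.9−5)² + (7.2−5)² + (2.2−5)² + (2.5−5)² = 34.14.
The Normal likelihood contributes (σ²)^(−n/2) exp(−SS/(2σ²)), so the posterior is Inverse-Gamma(α + n/2, β + SS/2) = Inverse-Gamma(4, 28.87).
The mode of Inverse-Gamma(a, b) is b/(a+1) = 28.87/5 ≈ 5.7740.

σ̂²_MAP = 5.7740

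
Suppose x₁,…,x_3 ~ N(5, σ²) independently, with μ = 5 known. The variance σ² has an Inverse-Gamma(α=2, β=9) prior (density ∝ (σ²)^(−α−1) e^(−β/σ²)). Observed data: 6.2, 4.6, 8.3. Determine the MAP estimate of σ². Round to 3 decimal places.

Sum of squared deviations about the known mean: SS = (6.2−5)² + (4.6−5)² + (8.3−5)² = 12.49.
The Normal likelihood contributes (σ²)^(−n/2) exp(−SS/(2σ²)), so the posterior is Inverse-Gamma(α + n/2, β + SS/2) = Inverse-Gamma(3.5, 15.245).
The mode of Inverse-Gamma(a, b) is b/(a+1) = 15.245/4.5 ≈ 3.388.

σ̂²_MAP = 3.388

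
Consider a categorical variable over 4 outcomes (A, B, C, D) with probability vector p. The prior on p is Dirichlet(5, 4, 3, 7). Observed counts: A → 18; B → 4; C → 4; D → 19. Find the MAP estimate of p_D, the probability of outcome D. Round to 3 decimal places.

MAP estimate of p_D = 0.417

The posterior is Dirichlet(αᵢ + nᵢ) = Dirichlet(23, 8, 7, 26).
For a Dirichlet(a₁,…,a_K) with all aᵢ > 1, the mode has j-th component (aⱼ − 1)/(Σaᵢ − K).
Here Σaᵢ = 64 and K = 4, so p_D = (26 − 1)/(64 − 4) = 25/60 ≈ 0.417.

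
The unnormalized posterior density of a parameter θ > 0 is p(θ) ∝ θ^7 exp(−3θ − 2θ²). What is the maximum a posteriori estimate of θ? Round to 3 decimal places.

ℓ'(θ) = 7/θ − 3 − 4θ. Setting this to zero and multiplying by θ: 4θ² + 3θ − 7 = 0.
θ = (−3 + √(3² + 4·4·7)) / (2·4) = (−3 + √121) / 8 = (−3 + 11)/8 = 1.
ℓ''(θ) = −7/θ² − 4 < 0, confirming a maximum.

θ̂_MAP = 1.000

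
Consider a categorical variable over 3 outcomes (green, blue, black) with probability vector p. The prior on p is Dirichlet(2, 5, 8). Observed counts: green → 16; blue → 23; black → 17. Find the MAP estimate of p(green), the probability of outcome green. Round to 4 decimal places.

The posterior is Dirichlet(αᵢ + nᵢ) = Dirichlet(18, 28, 25).
For a Dirichlet(a₁,…,a_K) with all aᵢ > 1, the mode has j-th component (aⱼ − 1)/(Σaᵢ − K).
Here Σaᵢ = 71 and K = 3, so p(green) = (18 − 1)/(71 − 3) = 17/68 ≈ 0.2500.

MAP estimate of p(green) = 0.2500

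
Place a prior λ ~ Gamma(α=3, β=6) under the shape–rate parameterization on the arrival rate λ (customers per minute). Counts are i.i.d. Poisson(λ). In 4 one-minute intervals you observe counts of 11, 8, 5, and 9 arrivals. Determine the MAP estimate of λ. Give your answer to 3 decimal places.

Σxᵢ = 11+8+5+9 = 33, with n = 4.
Posterior ∝ λ^2e^(−6λ) · λ^33e^(−4λ) = λ^35e^(−10λ), i.e. Gamma(shape=36, rate=10).
The mode of a Gamma(a, b) with a ≥ 1 (shape–rate) is (a−1)/b = 35/10 ≈ 3.500.

λ̂_MAP = 3.500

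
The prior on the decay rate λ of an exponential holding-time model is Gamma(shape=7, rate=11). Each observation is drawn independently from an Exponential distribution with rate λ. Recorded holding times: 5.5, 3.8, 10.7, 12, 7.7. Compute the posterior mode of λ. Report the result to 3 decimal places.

λ̂_MAP = 0.217

The Exponential(rate=λ) likelihood is ∝ λ^n e^(−λΣtᵢ). Here n = 5 and Σtᵢ = 5.5 + 3.8 + 10.7 + 12 + 7.7 = 39.7.
Posterior ∝ λ^6e^(−11λ) · λ^5e^(−39.7λ) = λ^11e^(−50.7λ), i.e. Gamma(12, 50.7).
Mode = (a−1)/b = 11/50.7 ≈ 0.217.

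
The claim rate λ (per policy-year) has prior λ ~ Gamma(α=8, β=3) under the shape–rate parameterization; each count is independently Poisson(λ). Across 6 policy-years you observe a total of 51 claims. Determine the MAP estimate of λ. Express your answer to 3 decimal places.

λ̂_MAP = 6.444

Σxᵢ = 51, n = 6.
Posterior ∝ λ^7e^(−3λ) · λ^51e^(−6λ) = λ^58e^(−9λ), i.e. Gamma(shape=59, rate=9).
The mode of a Gamma(a, b) with a ≥ 1 (shape–rate) is (a−1)/b = 58/9 ≈ 6.444.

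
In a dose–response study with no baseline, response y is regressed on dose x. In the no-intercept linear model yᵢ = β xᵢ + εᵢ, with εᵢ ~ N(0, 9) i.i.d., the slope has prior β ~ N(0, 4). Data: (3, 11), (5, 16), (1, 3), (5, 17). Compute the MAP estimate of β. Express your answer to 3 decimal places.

log p(β | y) = −Σ(yᵢ − βxᵢ)²/(2·9) − β²/(2·4) + const.
Setting the derivative to zero: Σxᵢ(yᵢ − βxᵢ)/9 − β/4 = 0, so β = Σxᵢyᵢ / (Σxᵢ² + σ²/τ²).
Σxᵢyᵢ = 3·11 + 5·16 + 1·3 + 5·17 = 201; Σxᵢ² = 60; σ²/τ² = 2.25.
β̂_MAP = 201 / (60 + 2.25) = 201/62.25 ≈ 3.229.

β̂_MAP = 3.229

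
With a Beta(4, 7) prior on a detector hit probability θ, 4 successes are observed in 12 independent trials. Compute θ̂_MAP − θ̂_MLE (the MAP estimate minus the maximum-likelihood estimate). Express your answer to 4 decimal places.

MAP − MLE = 0.0000

Posterior is Beta(8, 15); MAP = (8−1)/(23−2) = 7/21 ≈ 0.33333.
MLE ignores the prior: θ̂_MLE = k/n = 4/12 ≈ 0.33333.
Difference = 7/21 − 4/12 = 0 ≈ 0.0000.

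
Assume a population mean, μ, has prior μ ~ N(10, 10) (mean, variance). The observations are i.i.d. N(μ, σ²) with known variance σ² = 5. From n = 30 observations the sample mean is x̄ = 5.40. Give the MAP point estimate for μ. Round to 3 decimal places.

μ̂_MAP = 5.475

n = 30, x̄ = 5.40.
For a Normal prior and Normal likelihood with known variance, the posterior is Normal; its mode equals its mean, the precision-weighted average.
Prior precision 1/σ₀² = 1/10 = 0.1; data precision n/σ² = 30/5 = 6.
μ̂ = (0.1·10 + 6·5.4) / (0.1 + 6) = 33.4/6.1 = 334/61 ≈ 5.475.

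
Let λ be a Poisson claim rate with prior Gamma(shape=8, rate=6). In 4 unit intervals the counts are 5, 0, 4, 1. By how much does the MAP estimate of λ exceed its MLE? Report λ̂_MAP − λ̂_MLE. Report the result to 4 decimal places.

Σxᵢ = 10. Posterior is Gamma(18, 10); MAP = (18−1)/10 = 17/10 ≈ 1.70000.
MLE = x̄ = 10/4 ≈ 2.50000.
Difference = 17/10 − 10/4 = -4/5 ≈ -0.8000.

MAP − MLE = -0.8000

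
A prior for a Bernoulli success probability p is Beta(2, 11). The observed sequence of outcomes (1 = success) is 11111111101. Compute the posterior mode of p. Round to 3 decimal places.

p̂_MAP = 0.500

Prior: Beta(2, 11).
Data: 10 successes in 11 trials (from the sequence). The binomial likelihood contributes p^10(1−p)^1, so the posterior is Beta(2+10, 11+1) = Beta(12, 12).
For Beta(a, b) with a, b > 1 the mode is (a−1)/(a+b−2) = 11/22 ≈ 0.500.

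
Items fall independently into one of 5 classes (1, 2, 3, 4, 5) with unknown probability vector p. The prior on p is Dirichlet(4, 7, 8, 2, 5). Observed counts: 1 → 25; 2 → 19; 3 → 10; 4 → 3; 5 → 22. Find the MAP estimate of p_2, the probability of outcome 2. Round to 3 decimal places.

MAP estimate: 0.250

The posterior is Dirichlet(αᵢ + nᵢ) = Dirichlet(29, 26, 18, 5, 27).
For a Dirichlet(a₁,…,a_K) with all aᵢ > 1, the mode has j-th component (aⱼ − 1)/(Σaᵢ − K).
Here Σaᵢ = 105 and K = 5, so p_2 = (26 − 1)/(105 − 5) = 25/100 ≈ 0.250.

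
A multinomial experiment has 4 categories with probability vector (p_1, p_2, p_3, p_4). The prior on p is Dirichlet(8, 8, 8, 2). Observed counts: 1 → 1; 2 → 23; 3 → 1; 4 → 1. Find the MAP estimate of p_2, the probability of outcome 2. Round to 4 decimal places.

MAP estimate: 0.6250

The posterior is Dirichlet(αᵢ + nᵢ) = Dirichlet(9, 31, 9, 3).
For a Dirichlet(a₁,…,a_K) with all aᵢ > 1, the mode has j-th component (aⱼ − 1)/(Σaᵢ − K).
Here Σaᵢ = 52 and K = 4, so p_2 = (31 − 1)/(52 − 4) = 30/48 ≈ 0.6250.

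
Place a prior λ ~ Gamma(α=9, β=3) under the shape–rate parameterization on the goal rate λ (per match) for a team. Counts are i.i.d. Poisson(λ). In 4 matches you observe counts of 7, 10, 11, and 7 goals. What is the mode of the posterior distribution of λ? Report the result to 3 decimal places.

Σxᵢ = 7+10+11+7 = 35, with n = 4.
Posterior ∝ λ^8e^(−3λ) · λ^35e^(−4λ) = λ^43e^(−7λ), i.e. Gamma(shape=44, rate=7).
The mode of a Gamma(a, b) with a ≥ 1 (shape–rate) is (a−1)/b = 43/7 ≈ 6.143.

λ̂_MAP = 6.143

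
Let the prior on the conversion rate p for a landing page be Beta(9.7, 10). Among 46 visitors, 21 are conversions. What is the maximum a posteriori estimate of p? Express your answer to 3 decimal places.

p̂_MAP = 0.466

Prior: Beta(9.7, 10).
Data: 21 successes in 46 trials. The binomial likelihood contributes p^21(1−p)^25, so the posterior is Beta(9.7+21, 10+25) = Beta(30.7, 35).
For Beta(a, b) with a, b > 1 the mode is (a−1)/(a+b−2) = 29.7/63.7 ≈ 0.466.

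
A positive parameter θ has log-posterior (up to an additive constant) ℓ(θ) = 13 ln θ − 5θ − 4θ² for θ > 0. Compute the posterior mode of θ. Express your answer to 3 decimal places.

θ̂_MAP = 1.000

ℓ'(θ) = 13/θ − 5 − 8θ. Setting this to zero and multiplying by θ: 8θ² + 5θ − 13 = 0.
θ = (−5 + √(5² + 4·8·13)) / (2·8) = (−5 + √441) / 16 = (−5 + 21)/16 = 1.
ℓ''(θ) = −13/θ² − 8 < 0, confirming a maximum.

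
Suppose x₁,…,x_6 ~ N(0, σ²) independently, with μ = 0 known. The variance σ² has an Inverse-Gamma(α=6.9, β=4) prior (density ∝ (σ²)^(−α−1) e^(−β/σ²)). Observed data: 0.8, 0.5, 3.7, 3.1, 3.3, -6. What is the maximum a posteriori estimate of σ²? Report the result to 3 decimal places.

σ̂²_MAP = 3.628

Sum of squared deviations about the known mean: SS = (0.8−0)² + (0.5−0)² + (3.7−0)² + (3.1−0)² + (3.3−0)² + (-6−0)² = 71.08.
The Normal likelihood contributes (σ²)^(−n/2) exp(−SS/(2σ²)), so the posterior is Inverse-Gamma(α + n/2, β + SS/2) = Inverse-Gamma(9.9, 39.54).
The mode of Inverse-Gamma(a, b) is b/(a+1) = 39.54/10.9 ≈ 3.628.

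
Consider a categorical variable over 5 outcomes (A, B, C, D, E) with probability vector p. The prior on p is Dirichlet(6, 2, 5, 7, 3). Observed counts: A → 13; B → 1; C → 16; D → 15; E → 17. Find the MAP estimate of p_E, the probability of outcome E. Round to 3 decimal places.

MAP estimate of p_E = 0.238

The posterior is Dirichlet(αᵢ + nᵢ) = Dirichlet(19, 3, 21, 22, 20).
For a Dirichlet(a₁,…,a_K) with all aᵢ > 1, the mode has j-th component (aⱼ − 1)/(Σaᵢ − K).
Here Σaᵢ = 85 and K = 5, so p_E = (20 − 1)/(85 − 5) = 19/80 ≈ 0.238.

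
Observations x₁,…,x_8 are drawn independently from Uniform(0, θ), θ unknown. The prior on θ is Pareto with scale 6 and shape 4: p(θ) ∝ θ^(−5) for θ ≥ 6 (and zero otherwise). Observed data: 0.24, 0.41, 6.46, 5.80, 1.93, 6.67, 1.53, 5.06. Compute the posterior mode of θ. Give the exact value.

θ̂_MAP = 6.67

The Uniform(0, θ) likelihood is θ^(−n) for θ ≥ max(xᵢ), zero otherwise. Here max(xᵢ) = 6.67.
Posterior ∝ θ^(−5) · θ^(−8) = θ^(−13) on θ ≥ max(6, 6.67) = 6.67.
This density is strictly decreasing in θ, so the posterior mode lies at the lower boundary of the support.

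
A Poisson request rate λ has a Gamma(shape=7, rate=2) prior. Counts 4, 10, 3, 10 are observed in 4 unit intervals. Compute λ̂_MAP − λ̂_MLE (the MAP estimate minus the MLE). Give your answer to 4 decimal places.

MAP − MLE = -1.2500

Σxᵢ = 27. Posterior is Gamma(34, 6); MAP = (34−1)/6 = 33/6 ≈ 5.50000.
MLE = x̄ = 27/4 ≈ 6.75000.
Difference = 33/6 − 27/4 = -5/4 ≈ -1.2500.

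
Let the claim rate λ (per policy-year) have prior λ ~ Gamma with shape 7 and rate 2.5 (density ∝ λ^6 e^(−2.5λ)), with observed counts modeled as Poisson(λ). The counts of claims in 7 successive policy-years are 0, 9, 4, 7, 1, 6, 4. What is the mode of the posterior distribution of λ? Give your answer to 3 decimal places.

Σxᵢ = 0+9+4+7+1+6+4 = 31, with n = 7.
Posterior ∝ λ^6e^(−2.5λ) · λ^31e^(−7λ) = λ^37e^(−9.5λ), i.e. Gamma(shape=38, rate=9.5).
The mode of a Gamma(a, b) with a ≥ 1 (shape–rate) is (a−1)/b = 37/9.5 ≈ 3.895.

λ̂_MAP = 3.895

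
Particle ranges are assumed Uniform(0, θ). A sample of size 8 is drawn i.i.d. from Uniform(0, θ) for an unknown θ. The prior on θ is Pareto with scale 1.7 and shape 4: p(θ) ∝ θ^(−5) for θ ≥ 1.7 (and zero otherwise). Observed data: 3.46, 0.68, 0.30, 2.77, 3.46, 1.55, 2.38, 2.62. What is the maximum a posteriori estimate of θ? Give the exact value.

θ̂_MAP = 3.46

The Uniform(0, θ) likelihood is θ^(−n) for θ ≥ max(xᵢ), zero otherwise. Here max(xᵢ) = 3.46.
Posterior ∝ θ^(−5) · θ^(−8) = θ^(−13) on θ ≥ max(1.7, 3.46) = 3.46.
This density is strictly decreasing in θ, so the posterior mode lies at the lower boundary of the support.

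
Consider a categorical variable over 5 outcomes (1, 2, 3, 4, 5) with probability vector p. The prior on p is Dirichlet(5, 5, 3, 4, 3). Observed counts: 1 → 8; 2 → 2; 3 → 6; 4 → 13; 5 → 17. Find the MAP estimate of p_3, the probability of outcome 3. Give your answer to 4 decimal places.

MAP estimate: 0.1311

The posterior is Dirichlet(αᵢ + nᵢ) = Dirichlet(13, 7, 9, 17, 20).
For a Dirichlet(a₁,…,a_K) with all aᵢ > 1, the mode has j-th component (aⱼ − 1)/(Σaᵢ − K).
Here Σaᵢ = 66 and K = 5, so p_3 = (9 − 1)/(66 − 5) = 8/61 ≈ 0.1311.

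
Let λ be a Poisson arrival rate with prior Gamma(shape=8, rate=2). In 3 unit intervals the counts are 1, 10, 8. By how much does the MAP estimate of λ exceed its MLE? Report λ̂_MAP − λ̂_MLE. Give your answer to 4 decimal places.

MAP − MLE = -1.1333

Σxᵢ = 19. Posterior is Gamma(27, 5); MAP = (27−1)/5 = 26/5 ≈ 5.20000.
MLE = x̄ = 19/3 ≈ 6.33333.
Difference = 26/5 − 19/3 = -17/15 ≈ -1.1333.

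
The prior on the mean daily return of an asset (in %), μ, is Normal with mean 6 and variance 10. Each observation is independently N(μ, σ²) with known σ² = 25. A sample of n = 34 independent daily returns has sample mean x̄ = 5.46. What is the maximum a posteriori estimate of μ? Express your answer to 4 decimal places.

n = 34, x̄ = 5.46.
For a Normal prior and Normal likelihood with known variance, the posterior is Normal; its mode equals its mean, the precision-weighted average.
Prior precision 1/σ₀² = 1/10 = 0.1; data precision n/σ² = 34/25 = 1.36.
μ̂ = (0.1·6 + 1.36·5.46) / (0.1 + 1.36) = 8.0256/1.46 = 10032/1825 ≈ 5.4970.

μ̂_MAP = 5.4970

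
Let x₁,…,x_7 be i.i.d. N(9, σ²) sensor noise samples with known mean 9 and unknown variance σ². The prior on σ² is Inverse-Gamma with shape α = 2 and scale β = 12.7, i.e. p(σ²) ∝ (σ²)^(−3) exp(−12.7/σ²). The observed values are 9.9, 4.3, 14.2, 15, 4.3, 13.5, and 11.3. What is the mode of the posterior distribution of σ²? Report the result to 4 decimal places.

Sum of squared deviations about the known mean: SS = (9.9−9)² + (4.3−9)² + (14.2−9)² + (15−9)² + (4.3−9)² + (13.5−9)² + (11.3−9)² = 133.57.
The Normal likelihood contributes (σ²)^(−n/2) exp(−SS/(2σ²)), so the posterior is Inverse-Gamma(α + n/2, β + SS/2) = Inverse-Gamma(5.5, 79.485).
The mode of Inverse-Gamma(a, b) is b/(a+1) = 79.485/6.5 ≈ 12.2285.

σ̂²_MAP = 12.2285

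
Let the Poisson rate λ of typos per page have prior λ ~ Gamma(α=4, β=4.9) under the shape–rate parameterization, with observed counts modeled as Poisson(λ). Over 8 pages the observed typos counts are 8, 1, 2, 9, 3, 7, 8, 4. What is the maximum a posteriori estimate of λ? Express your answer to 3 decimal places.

λ̂_MAP = 3.488

Σxᵢ = 8+1+2+9+3+7+8+4 = 42, with n = 8.
Posterior ∝ λ^3e^(−4.9λ) · λ^42e^(−8λ) = λ^45e^(−12.9λ), i.e. Gamma(shape=46, rate=12.9).
The mode of a Gamma(a, b) with a ≥ 1 (shape–rate) is (a−1)/b = 45/12.9 ≈ 3.488.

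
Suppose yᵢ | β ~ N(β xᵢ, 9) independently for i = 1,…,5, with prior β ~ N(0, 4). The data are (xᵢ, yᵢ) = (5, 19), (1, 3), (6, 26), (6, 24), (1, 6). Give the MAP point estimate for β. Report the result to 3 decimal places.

β̂_MAP = 3.990

log p(β | y) = −Σ(yᵢ − βxᵢ)²/(2·9) − β²/(2·4) + const.
Setting the derivative to zero: Σxᵢ(yᵢ − βxᵢ)/9 − β/4 = 0, so β = Σxᵢyᵢ / (Σxᵢ² + σ²/τ²).
Σxᵢyᵢ = 5·19 + 1·3 + 6·26 + 6·24 + 1·6 = 404; Σxᵢ² = 99; σ²/τ² = 2.25.
β̂_MAP = 404 / (99 + 2.25) = 404/101.25 ≈ 3.990.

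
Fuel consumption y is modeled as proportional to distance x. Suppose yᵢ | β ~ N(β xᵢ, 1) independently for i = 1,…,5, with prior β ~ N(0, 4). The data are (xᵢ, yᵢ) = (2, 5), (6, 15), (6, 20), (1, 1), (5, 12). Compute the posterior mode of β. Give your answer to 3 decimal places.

log p(β | y) = −Σ(yᵢ − βxᵢ)²/(2·1) − β²/(2·4) + const.
Setting the derivative to zero: Σxᵢ(yᵢ − βxᵢ)/1 − β/4 = 0, so β = Σxᵢyᵢ / (Σxᵢ² + σ²/τ²).
Σxᵢyᵢ = 2·5 + 6·15 + 6·20 + 1·1 + 5·12 = 281; Σxᵢ² = 102; σ²/τ² = 0.25.
β̂_MAP = 281 / (102 + 0.25) = 281/102.25 ≈ 2.748.

β̂_MAP = 2.748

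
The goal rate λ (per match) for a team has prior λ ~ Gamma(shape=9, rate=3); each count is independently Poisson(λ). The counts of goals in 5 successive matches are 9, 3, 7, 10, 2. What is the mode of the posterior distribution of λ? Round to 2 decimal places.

Σxᵢ = 9+3+7+10+2 = 31, with n = 5.
Posterior ∝ λ^8e^(−3λ) · λ^31e^(−5λ) = λ^39e^(−8λ), i.e. Gamma(shape=40, rate=8).
The mode of a Gamma(a, b) with a ≥ 1 (shape–rate) is (a−1)/b = 39/8 ≈ 4.88.

λ̂_MAP = 4.88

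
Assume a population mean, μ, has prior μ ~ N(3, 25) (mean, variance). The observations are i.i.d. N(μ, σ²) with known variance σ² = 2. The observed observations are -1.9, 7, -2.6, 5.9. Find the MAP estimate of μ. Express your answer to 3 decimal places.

μ̂_MAP = 2.118

n = 4; x̄ = ((-1.9) + 7 + (-2.6) + 5.9)/4 = 8.4/4 = 2.1.
For a Normal prior and Normal likelihood with known variance, the posterior is Normal; its mode equals its mean, the precision-weighted average.
Prior precision 1/σ₀² = 1/25 = 0.04; data precision n/σ² = 4/2 = 2.
μ̂ = (0.04·3 + 2·2.1) / (0.04 + 2) = 4.32/2.04 = 36/17 ≈ 2.118.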